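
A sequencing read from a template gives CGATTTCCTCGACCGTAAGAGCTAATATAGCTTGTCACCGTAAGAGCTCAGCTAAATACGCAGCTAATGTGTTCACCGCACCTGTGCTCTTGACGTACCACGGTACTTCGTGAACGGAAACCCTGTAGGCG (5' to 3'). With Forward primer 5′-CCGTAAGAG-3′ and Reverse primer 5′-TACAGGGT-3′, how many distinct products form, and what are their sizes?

Two products: 115 bp, 90 bp

The forward primer CCGTAAGAG matches the top strand at positions 13–21, 38–46.
The reverse primer's reverse complement is ACCCTGTA, matching at positions 120–127.
Each forward site pairs with the reverse site to give a product ending at position 127: sizes 115, 90 bp.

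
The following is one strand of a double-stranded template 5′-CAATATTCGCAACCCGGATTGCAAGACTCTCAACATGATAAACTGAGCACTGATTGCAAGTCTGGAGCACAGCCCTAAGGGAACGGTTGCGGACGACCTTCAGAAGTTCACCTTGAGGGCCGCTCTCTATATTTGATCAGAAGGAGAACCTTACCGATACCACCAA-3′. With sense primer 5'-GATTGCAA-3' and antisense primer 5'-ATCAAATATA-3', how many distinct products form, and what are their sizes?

The forward primer GATTGCAA matches the top strand at positions 17–24, 52–59.
The reverse primer's reverse complement is TATATTTGAT, matching at positions 128–137.
Each forward site pairs with the reverse site to give a product ending at position 137: sizes 121, 86 bp.

Two products: 121 bp, 86 bp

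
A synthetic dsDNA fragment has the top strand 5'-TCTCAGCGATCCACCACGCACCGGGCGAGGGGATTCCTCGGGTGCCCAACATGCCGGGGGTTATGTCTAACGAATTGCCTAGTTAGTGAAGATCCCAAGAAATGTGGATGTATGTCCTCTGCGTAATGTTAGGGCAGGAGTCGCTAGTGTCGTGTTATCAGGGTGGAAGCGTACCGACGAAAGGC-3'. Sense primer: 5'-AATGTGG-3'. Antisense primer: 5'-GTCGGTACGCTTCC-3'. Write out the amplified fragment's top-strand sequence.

5'-AATGTGGATGTATGTCCTCTGCGTAATGTTAGGGCAGGAGTCGCTAGTGTCGTGTTATCAGGGTGGAAGCGTACCGAC-3'

Scanning the template, AATGTGG occurs at positions 101–107; this primer anneals to the bottom strand there with its 3' end pointing downstream.
Reverse complement of the reverse primer: GGAAGCGTACCGAC. This occurs on the top strand at positions 165–178.
The product is the template from position 101 through 178 (78 bp).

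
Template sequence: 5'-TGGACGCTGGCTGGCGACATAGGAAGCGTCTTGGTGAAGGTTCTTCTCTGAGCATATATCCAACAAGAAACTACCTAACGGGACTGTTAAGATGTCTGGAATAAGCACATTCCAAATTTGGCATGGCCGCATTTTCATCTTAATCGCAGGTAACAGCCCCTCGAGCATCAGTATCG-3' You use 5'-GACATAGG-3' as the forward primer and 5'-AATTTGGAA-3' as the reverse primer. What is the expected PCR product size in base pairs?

103 bp

Scanning the template, GACATAGG occurs at positions 16–23; this primer anneals to the bottom strand there with its 3' end pointing downstream.
The reverse primer's reverse complement is TTCCAAATT, which matches the template at positions 110–118.
The product runs from position 16 to position 118, so its length is 118 − 16 + 1 = 103 bp.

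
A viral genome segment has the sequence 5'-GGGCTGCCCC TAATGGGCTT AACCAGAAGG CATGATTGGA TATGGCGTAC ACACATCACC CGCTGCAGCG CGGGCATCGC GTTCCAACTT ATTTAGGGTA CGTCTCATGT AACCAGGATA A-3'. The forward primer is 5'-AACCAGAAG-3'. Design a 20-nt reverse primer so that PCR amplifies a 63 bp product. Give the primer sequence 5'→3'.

The forward primer binds at positions 21–29, so a 63 bp product ends at position 21 + 63 − 1 = 83.
The reverse primer anneals to the top strand over positions 64–83, i.e. to TGCAGCGCGGGCATCGCGTT.
Its sequence written 5'→3' is the reverse complement: AACGCGATGCCCGCGCTGCA.

5'-AACGCGATGCCCGCGCTGCA-3'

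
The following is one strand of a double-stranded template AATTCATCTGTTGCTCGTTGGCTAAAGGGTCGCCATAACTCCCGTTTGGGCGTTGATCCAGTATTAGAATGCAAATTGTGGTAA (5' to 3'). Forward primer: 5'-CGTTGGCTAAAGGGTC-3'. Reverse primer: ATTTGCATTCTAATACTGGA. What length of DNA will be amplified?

Scanning the template, CGTTGGCTAAAGGGTC occurs at positions 16–31; this primer anneals to the bottom strand there with its 3' end pointing downstream.
Taking the reverse complement of ATTTGCATTCTAATACTGGA gives TCCAGTATTAGAATGCAAAT, found at positions 57–76 on the template; the primer anneals here to the top strand with its 3' end pointing upstream.
The product runs from position 16 to position 76, so its length is 76 − 16 + 1 = 61 bp.

61 bp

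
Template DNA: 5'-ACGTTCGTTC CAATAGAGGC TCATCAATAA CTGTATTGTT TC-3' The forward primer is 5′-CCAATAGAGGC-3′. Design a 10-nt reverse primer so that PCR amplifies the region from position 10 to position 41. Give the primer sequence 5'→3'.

5'-AAACAATACA-3'

The product's 3' end on the top strand is position 41.
The reverse primer anneals to the top strand over positions 32–41, i.e. to TGTATTGTTT.
Its sequence written 5'→3' is the reverse complement: AAACAATACA.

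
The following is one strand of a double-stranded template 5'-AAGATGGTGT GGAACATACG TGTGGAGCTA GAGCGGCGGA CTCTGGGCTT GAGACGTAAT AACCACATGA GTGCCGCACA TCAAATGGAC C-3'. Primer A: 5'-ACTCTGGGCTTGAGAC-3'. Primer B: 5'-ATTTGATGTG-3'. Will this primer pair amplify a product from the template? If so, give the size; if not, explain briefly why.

Primer A (ACTCTGGGCTTGAGAC) matches the top strand at positions 40–55; it acts as a forward primer.
Primer B's reverse complement is CACATCAAAT, matching the top strand at positions 77–86; it acts as a reverse primer.
The 3' ends face each other across positions 40–86, giving a 47 bp product.

Yes — a 47 bp product.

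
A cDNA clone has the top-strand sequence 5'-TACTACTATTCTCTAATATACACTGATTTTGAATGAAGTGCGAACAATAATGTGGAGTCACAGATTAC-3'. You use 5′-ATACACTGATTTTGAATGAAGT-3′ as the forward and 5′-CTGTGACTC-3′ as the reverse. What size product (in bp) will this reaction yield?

Scanning the template, ATACACTGATTTTGAATGAAGT occurs at positions 18–39; this primer anneals to the bottom strand there with its 3' end pointing downstream.
Taking the reverse complement of CTGTGACTC gives GAGTCACAG, found at positions 55–63 on the template; the primer anneals here to the top strand with its 3' end pointing upstream.
Amplicon spans positions 18–63: 46 bp.

46 bp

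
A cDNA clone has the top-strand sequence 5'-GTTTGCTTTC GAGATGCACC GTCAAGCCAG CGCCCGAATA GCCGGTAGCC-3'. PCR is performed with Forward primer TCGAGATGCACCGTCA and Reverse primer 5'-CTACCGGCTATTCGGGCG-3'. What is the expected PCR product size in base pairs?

40 bp

The forward primer matches the template at positions 9–24.
Taking the reverse complement of CTACCGGCTATTCGGGCG gives CGCCCGAATAGCCGGTAG, found at positions 31–48 on the template; the primer anneals here to the top strand with its 3' end pointing upstream.
Amplicon spans positions 9–48: 40 bp.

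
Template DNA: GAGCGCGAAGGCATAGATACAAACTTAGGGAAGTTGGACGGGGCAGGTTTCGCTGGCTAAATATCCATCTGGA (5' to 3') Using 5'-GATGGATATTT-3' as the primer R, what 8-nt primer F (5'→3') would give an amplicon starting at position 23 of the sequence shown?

5'-ACTTAGGG-3'

The reverse primer's reverse complement AAATATCCATC matches the template at positions 59–69; the product starts at position 23.
The forward primer is identical to the top strand over positions 23–30: ACTTAGGG.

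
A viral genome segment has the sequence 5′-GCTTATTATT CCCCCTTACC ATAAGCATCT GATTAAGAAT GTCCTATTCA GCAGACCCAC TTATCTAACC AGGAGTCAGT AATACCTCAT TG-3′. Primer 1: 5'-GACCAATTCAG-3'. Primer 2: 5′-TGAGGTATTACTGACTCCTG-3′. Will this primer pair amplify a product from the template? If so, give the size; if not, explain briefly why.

Primer 1 (GACCAATTCAG) does not match the top strand, and its reverse complement CTGAATTGGTC does not match either.
With no annealing site for primer 1, no amplification occurs.

No product — primer 1 has no binding site in the template.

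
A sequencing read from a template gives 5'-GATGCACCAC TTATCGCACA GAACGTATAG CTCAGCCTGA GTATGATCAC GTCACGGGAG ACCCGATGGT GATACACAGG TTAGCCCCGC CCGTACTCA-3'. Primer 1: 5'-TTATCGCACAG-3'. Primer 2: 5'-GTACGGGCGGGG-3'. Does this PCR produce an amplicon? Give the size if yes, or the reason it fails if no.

Yes — an 86 bp product.

Primer 1 (TTATCGCACAG) matches the top strand at positions 11–21; it acts as a forward primer.
Primer 2's reverse complement is CCCCGCCCGTAC, matching the top strand at positions 85–96; it acts as a reverse primer.
The 3' ends face each other across positions 11–96, giving an 86 bp product.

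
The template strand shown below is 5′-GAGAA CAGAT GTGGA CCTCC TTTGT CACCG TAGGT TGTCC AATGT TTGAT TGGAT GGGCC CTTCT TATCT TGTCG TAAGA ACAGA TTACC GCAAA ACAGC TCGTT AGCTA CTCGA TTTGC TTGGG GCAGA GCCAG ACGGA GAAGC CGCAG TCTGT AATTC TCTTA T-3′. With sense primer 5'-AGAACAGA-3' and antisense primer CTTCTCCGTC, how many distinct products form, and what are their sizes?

The forward primer AGAACAGA matches the top strand at positions 2–9, 78–85.
The reverse primer's reverse complement is GACGGAGAAG, matching at positions 135–144.
Each forward site pairs with the reverse site to give a product ending at position 144: sizes 143, 67 bp.

Two products: 143 bp, 67 bp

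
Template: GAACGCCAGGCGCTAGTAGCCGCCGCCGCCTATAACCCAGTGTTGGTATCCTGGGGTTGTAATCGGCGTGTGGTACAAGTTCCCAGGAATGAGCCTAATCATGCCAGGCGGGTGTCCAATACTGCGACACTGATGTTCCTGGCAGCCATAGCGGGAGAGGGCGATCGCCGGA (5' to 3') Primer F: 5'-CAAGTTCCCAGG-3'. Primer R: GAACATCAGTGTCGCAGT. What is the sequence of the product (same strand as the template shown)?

Forward primer CAAGTTCCCAGG is found on the top strand at positions 76–87.
Taking the reverse complement of GAACATCAGTGTCGCAGT gives ACTGCGACACTGATGTTC, found at positions 121–138 on the template; the primer anneals here to the top strand with its 3' end pointing upstream.
The product is the template from position 76 through 138 (63 bp).

5'-CAAGTTCCCAGGAATGAGCCTAATCATGCCAGGCGGGTGTCCAATACTGCGACACTGATGTTC-3'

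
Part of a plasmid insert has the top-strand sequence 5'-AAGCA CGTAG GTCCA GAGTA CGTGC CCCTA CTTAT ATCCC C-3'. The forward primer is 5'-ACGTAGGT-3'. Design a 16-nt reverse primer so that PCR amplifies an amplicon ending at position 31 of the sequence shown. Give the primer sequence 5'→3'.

5'-GTAGGGGCACGTACTC-3'

The forward primer binds at positions 5–12; the product's 3' end on the top strand is position 31.
The reverse primer anneals to the top strand over positions 16–31, i.e. to GAGTACGTGCCCCTAC.
Its sequence written 5'→3' is the reverse complement: GTAGGGGCACGTACTC.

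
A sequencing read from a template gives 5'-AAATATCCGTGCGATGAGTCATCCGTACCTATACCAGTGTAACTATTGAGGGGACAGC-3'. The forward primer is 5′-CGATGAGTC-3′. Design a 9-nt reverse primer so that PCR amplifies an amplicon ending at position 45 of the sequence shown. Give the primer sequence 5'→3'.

The forward primer binds at positions 12–20; the product's 3' end on the top strand is position 45.
The reverse primer anneals to the top strand over positions 37–45, i.e. to GTGTAACTA.
Its sequence written 5'→3' is the reverse complement: TAGTTACAC.

5'-TAGTTACAC-3'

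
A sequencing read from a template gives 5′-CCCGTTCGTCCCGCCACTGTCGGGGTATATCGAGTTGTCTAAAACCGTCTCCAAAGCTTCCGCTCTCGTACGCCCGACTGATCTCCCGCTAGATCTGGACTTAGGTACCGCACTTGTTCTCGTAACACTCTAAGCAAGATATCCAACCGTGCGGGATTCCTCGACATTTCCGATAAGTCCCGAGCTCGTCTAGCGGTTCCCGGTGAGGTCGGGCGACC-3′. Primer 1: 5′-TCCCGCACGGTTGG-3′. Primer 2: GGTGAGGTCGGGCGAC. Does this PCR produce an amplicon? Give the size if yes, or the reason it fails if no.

No product — the primers' 3' ends point away from each other.

Primer 1 (TCCCGCACGGTTGG) has reverse complement CCAACCGTGCGGGA, which matches the top strand at positions 143–156; primer 1 anneals to the top strand there with its 3' end pointing upstream toward position 143.
Primer 2 (GGTGAGGTCGGGCGAC) matches the top strand directly at positions 202–217; it anneals to the bottom strand with its 3' end pointing downstream toward position 217.
The 3' ends diverge (primer 1 extends toward position 1, primer 2 toward position 218), so the primers never converge on a shared product.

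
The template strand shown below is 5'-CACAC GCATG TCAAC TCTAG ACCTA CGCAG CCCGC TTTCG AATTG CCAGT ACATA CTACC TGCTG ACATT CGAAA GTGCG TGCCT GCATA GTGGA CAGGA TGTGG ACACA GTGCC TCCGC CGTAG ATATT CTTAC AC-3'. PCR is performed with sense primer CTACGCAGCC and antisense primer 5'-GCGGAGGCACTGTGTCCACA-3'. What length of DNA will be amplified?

The forward primer matches the template at positions 23–32.
Reverse complement of the reverse primer: TGTGGACACAGTGCCTCCGC. This occurs on the top strand at positions 101–120.
Product length = (reverse-primer end) − (forward-primer start) + 1 = 120 − 23 + 1 = 98 bp.

98 bp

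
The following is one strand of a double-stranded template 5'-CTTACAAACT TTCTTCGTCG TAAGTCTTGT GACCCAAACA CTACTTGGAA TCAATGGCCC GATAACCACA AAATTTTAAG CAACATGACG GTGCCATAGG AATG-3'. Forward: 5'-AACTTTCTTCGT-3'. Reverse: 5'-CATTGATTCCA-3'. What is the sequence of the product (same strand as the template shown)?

5'-AACTTTCTTCGTCGTAAGTCTTGTGACCCAAACACTACTTGGAATCAATG-3'

Forward primer AACTTTCTTCGT is found on the top strand at positions 7–18.
The reverse primer's reverse complement is TGGAATCAATG, which matches the template at positions 46–56.
The product is the template from position 7 through 56 (50 bp).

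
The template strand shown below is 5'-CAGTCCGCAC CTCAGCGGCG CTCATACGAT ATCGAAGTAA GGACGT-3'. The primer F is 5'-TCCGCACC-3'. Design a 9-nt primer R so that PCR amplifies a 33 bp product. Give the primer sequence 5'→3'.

The forward primer binds at positions 4–11, so a 33 bp product ends at position 4 + 33 − 1 = 36.
The reverse primer anneals to the top strand over positions 28–36, i.e. to GATATCGAA.
Its sequence written 5'→3' is the reverse complement: TTCGATATC.

5'-TTCGATATC-3'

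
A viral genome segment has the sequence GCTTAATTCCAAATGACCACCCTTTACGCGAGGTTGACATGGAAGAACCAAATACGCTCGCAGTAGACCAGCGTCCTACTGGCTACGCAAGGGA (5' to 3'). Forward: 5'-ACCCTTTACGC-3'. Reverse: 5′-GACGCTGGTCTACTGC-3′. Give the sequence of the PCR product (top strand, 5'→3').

Scanning the template, ACCCTTTACGC occurs at positions 19–29; this primer anneals to the bottom strand there with its 3' end pointing downstream.
Taking the reverse complement of GACGCTGGTCTACTGC gives GCAGTAGACCAGCGTC, found at positions 60–75 on the template; the primer anneals here to the top strand with its 3' end pointing upstream.
The product is the template from position 19 through 75 (57 bp).

5'-ACCCTTTACGCGAGGTTGACATGGAAGAACCAAATACGCTCGCAGTAGACCAGCGTC-3'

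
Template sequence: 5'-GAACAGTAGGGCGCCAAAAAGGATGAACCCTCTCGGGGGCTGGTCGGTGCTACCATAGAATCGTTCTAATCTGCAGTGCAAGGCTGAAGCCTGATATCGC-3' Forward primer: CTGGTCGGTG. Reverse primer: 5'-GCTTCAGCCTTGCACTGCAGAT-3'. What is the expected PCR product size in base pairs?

Forward primer CTGGTCGGTG is found on the top strand at positions 40–49.
Reverse complement of the reverse primer: ATCTGCAGTGCAAGGCTGAAGC. This occurs on the top strand at positions 69–90.
Product length = (reverse-primer end) − (forward-primer start) + 1 = 90 − 40 + 1 = 51 bp.

51 bp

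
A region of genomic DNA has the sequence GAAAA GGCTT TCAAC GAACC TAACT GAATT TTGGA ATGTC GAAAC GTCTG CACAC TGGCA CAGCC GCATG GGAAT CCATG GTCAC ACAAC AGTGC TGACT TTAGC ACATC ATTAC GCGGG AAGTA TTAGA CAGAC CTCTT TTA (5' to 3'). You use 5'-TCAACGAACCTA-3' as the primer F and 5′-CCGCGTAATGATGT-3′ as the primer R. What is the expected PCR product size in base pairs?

Forward primer TCAACGAACCTA is found on the top strand at positions 11–22.
Reverse complement of the reverse primer: ACATCATTACGCGG. This occurs on the top strand at positions 106–119.
Amplicon spans positions 11–119: 109 bp.

109 bp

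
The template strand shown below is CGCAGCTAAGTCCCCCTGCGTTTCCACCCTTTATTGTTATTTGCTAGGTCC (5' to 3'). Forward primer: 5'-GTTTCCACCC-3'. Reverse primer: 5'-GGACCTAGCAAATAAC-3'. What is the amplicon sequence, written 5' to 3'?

5'-GTTTCCACCCTTTATTGTTATTTGCTAGGTCC-3'

The forward primer matches the template at positions 20–29.
The reverse primer's reverse complement is GTTATTTGCTAGGTCC, which matches the template at positions 36–51.
The product is the template from position 20 through 51 (32 bp).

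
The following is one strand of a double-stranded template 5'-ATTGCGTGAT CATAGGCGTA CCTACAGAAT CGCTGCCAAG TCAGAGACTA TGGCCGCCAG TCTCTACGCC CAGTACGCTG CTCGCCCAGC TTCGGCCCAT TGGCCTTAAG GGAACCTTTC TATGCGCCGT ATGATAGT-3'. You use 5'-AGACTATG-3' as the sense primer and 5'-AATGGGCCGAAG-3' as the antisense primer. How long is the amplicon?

Forward primer AGACTATG is found on the top strand at positions 45–52.
Reverse complement of the reverse primer: CTTCGGCCCATT. This occurs on the top strand at positions 90–101.
Product length = (reverse-primer end) − (forward-primer start) + 1 = 101 − 45 + 1 = 57 bp.

57 bp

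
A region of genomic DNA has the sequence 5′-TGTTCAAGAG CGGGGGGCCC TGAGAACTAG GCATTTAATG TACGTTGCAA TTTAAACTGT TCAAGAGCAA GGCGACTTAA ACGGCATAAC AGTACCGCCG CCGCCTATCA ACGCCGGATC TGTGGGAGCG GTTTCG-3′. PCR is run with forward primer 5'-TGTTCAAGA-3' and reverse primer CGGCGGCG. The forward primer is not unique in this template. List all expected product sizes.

The forward primer TGTTCAAGA matches the top strand at positions 1–9, 58–66.
The reverse primer's reverse complement is CGCCGCCG, matching at positions 96–103.
Each forward site pairs with the reverse site to give a product ending at position 103: sizes 103, 46 bp.

103 bp, 46 bp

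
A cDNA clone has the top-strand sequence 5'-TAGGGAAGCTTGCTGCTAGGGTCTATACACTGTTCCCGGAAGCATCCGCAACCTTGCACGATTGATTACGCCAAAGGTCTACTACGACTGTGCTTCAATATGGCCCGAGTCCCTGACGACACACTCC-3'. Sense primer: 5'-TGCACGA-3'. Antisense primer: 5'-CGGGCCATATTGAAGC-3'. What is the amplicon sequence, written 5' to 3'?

Scanning the template, TGCACGA occurs at positions 55–61; this primer anneals to the bottom strand there with its 3' end pointing downstream.
Reverse complement of the reverse primer: GCTTCAATATGGCCCG. This occurs on the top strand at positions 92–107.
The product is the template from position 55 through 107 (53 bp).

5'-TGCACGATTGATTACGCCAAAGGTCTACTACGACTGTGCTTCAATATGGCCCG-3'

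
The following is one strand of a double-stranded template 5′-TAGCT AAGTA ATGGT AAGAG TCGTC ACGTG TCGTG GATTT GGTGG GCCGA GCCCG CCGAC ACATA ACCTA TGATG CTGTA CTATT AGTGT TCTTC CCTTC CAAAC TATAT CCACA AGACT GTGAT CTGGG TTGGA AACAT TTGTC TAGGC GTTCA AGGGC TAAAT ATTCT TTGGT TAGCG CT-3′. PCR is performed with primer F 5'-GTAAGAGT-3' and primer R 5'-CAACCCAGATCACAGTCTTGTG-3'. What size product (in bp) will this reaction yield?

The forward primer matches the template at positions 14–21.
The reverse primer's reverse complement is CACAAGACTGTGATCTGGGTTG, which matches the template at positions 112–133.
Product length = (reverse-primer end) − (forward-primer start) + 1 = 133 − 14 + 1 = 120 bp.

120 bp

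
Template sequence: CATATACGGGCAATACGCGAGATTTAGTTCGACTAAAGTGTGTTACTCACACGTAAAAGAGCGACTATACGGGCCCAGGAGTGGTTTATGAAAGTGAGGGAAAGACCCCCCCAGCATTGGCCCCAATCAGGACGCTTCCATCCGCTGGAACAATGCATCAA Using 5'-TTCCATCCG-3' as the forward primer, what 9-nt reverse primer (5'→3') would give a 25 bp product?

The forward primer binds at positions 136–144, so a 25 bp product ends at position 136 + 25 − 1 = 160.
The reverse primer anneals to the top strand over positions 152–160, i.e. to AATGCATCA.
Its sequence written 5'→3' is the reverse complement: TGATGCATT.

5'-TGATGCATT-3'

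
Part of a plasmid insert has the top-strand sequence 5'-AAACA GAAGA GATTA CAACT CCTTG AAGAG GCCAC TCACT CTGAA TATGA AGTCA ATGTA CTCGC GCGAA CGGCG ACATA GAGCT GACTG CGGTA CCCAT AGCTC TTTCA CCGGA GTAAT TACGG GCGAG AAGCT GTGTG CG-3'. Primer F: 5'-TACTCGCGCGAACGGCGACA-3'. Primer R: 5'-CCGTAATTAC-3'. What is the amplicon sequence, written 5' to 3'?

5'-TACTCGCGCGAACGGCGACATAGAGCTGACTGCGGTACCCATAGCTCTTTCACCGGAGTAATTACGG-3'

The forward primer matches the template at positions 59–78.
Taking the reverse complement of CCGTAATTAC gives GTAATTACGG, found at positions 116–125 on the template; the primer anneals here to the top strand with its 3' end pointing upstream.
The product is the template from position 59 through 125 (67 bp).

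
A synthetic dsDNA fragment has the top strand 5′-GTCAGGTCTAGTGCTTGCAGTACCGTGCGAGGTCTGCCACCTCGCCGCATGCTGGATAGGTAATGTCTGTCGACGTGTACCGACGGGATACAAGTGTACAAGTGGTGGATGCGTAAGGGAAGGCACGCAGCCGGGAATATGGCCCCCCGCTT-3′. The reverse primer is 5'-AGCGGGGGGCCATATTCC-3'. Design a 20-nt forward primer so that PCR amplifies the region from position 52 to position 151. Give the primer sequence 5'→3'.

The reverse primer's reverse complement GGAATATGGCCCCCCGCT matches the template at positions 134–151; the product starts at position 52.
The forward primer is identical to the top strand over positions 52–71: CTGGATAGGTAATGTCTGTC.

5'-CTGGATAGGTAATGTCTGTC-3'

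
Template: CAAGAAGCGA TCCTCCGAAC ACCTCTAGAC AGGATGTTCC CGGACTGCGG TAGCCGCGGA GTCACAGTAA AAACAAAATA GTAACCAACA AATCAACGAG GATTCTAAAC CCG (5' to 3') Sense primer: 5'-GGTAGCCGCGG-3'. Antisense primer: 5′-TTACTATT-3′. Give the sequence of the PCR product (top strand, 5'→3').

5'-GGTAGCCGCGGAGTCACAGTAAAAACAAAATAGTAA-3'

Forward primer GGTAGCCGCGG is found on the top strand at positions 49–59.
Taking the reverse complement of TTACTATT gives AATAGTAA, found at positions 77–84 on the template; the primer anneals here to the top strand with its 3' end pointing upstream.
The product is the template from position 49 through 84 (36 bp).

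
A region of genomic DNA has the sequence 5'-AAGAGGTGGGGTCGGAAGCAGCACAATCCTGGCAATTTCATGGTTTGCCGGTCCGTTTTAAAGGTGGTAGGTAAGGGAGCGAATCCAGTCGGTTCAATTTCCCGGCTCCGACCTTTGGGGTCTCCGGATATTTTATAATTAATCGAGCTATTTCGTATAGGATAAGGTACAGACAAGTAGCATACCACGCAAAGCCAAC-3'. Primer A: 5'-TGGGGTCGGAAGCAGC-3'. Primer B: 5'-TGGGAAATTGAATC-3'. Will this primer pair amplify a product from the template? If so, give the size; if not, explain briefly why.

Primer B (TGGGAAATTGAATC) does not match the top strand, and its reverse complement GATTCAATTTCCCA does not match either.
With no annealing site for primer B, no amplification occurs.

No product — primer B has no binding site in the template.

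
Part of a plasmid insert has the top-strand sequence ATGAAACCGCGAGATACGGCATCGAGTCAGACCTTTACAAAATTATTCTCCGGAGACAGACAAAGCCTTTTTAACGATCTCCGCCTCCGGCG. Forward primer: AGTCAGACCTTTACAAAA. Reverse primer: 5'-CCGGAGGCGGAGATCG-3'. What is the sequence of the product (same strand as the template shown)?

The forward primer matches the template at positions 25–42.
The reverse primer's reverse complement is CGATCTCCGCCTCCGG, which matches the template at positions 75–90.
The product is the template from position 25 through 90 (66 bp).

5'-AGTCAGACCTTTACAAAATTATTCTCCGGAGACAGACAAAGCCTTTTTAACGATCTCCGCCTCCGG-3'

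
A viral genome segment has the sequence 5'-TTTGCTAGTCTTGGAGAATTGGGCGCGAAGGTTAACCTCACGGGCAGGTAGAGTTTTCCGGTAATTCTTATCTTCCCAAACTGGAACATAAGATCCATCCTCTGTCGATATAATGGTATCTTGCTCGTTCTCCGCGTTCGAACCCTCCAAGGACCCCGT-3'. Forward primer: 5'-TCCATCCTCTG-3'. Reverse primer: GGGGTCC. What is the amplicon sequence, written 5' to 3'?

5'-TCCATCCTCTGTCGATATAATGGTATCTTGCTCGTTCTCCGCGTTCGAACCCTCCAAGGACCCC-3'

The forward primer matches the template at positions 94–104.
Reverse complement of the reverse primer: GGACCCC. This occurs on the top strand at positions 151–157.
The product is the template from position 94 through 157 (64 bp).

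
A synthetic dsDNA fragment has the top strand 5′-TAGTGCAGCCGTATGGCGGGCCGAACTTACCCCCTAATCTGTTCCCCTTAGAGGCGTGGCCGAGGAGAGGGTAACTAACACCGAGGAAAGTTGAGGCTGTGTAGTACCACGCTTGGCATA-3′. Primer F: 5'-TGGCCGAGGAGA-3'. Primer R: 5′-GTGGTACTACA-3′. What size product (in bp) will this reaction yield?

54 bp

Scanning the template, TGGCCGAGGAGA occurs at positions 57–68; this primer anneals to the bottom strand there with its 3' end pointing downstream.
Reverse complement of the reverse primer: TGTAGTACCAC. This occurs on the top strand at positions 100–110.
The product runs from position 57 to position 110, so its length is 110 − 57 + 1 = 54 bp.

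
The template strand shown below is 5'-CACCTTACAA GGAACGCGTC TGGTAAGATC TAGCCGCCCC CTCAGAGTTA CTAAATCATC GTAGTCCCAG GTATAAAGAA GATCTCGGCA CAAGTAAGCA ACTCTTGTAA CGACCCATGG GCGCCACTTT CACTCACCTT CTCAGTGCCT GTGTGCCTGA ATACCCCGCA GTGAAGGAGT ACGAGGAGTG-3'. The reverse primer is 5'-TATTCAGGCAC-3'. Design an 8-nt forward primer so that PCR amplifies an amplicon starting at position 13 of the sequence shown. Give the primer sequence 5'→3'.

5'-AACGCGTC-3'

The reverse primer's reverse complement GTGCCTGAATA matches the template at positions 153–163; the product starts at position 13.
The forward primer is identical to the top strand over positions 13–20: AACGCGTC.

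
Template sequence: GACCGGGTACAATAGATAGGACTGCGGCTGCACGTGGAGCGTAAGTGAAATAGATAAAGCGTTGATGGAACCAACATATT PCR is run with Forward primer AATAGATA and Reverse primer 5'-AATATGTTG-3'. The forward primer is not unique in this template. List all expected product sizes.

70 bp, 32 bp

The forward primer AATAGATA matches the top strand at positions 11–18, 49–56.
The reverse primer's reverse complement is CAACATATT, matching at positions 72–80.
Each forward site pairs with the reverse site to give a product ending at position 80: sizes 70, 32 bp.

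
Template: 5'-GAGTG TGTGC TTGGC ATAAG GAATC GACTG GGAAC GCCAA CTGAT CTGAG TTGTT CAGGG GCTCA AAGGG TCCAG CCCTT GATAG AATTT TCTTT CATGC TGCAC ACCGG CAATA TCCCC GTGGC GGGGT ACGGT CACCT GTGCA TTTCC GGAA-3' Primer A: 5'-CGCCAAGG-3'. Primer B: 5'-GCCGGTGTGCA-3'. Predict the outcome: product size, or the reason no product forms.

Primer A (CGCCAAGG) does not match the top strand, and its reverse complement CCTTGGCG does not match either.
With no annealing site for primer A, no amplification occurs.

No product — primer A has no binding site in the template.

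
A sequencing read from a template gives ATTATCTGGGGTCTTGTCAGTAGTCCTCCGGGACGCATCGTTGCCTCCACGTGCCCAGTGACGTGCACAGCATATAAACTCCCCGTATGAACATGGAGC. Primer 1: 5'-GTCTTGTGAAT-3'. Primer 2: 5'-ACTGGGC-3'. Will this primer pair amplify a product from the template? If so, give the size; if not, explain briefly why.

No product — primer 1 has no binding site in the template.

Primer 1 (GTCTTGTGAAT) does not match the top strand, and its reverse complement ATTCACAAGAC does not match either.
With no annealing site for primer 1, no amplification occurs.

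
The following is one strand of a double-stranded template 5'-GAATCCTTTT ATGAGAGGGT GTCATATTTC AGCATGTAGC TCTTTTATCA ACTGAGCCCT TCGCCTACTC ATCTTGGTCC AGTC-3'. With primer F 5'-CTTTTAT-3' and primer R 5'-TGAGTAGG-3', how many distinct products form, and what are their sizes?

Two products: 66 bp, 30 bp

The forward primer CTTTTAT matches the top strand at positions 6–12, 42–48.
The reverse primer's reverse complement is CCTACTCA, matching at positions 64–71.
Each forward site pairs with the reverse site to give a product ending at position 71: sizes 66, 30 bp.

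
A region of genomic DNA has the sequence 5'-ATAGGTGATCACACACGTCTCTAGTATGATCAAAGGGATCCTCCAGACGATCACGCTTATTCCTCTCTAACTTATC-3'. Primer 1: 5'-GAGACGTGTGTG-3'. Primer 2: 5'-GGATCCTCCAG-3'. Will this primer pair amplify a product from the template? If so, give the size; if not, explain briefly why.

Primer 1 (GAGACGTGTGTG) has reverse complement CACACACGTCTC, which matches the top strand at positions 10–21; primer 1 anneals to the top strand there with its 3' end pointing upstream toward position 10.
Primer 2 (GGATCCTCCAG) matches the top strand directly at positions 36–46; it anneals to the bottom strand with its 3' end pointing downstream toward position 46.
The 3' ends diverge (primer 1 extends toward position 1, primer 2 toward position 76), so the primers never converge on a shared product.

No product — the primers' 3' ends point away from each other.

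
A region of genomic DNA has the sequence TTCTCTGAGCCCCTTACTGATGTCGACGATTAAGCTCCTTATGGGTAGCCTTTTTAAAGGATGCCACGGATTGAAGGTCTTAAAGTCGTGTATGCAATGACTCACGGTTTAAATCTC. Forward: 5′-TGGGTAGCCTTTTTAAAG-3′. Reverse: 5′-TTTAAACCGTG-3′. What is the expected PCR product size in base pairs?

Forward primer TGGGTAGCCTTTTTAAAG is found on the top strand at positions 42–59.
Taking the reverse complement of TTTAAACCGTG gives CACGGTTTAAA, found at positions 103–113 on the template; the primer anneals here to the top strand with its 3' end pointing upstream.
Amplicon spans positions 42–113: 72 bp.

72 bp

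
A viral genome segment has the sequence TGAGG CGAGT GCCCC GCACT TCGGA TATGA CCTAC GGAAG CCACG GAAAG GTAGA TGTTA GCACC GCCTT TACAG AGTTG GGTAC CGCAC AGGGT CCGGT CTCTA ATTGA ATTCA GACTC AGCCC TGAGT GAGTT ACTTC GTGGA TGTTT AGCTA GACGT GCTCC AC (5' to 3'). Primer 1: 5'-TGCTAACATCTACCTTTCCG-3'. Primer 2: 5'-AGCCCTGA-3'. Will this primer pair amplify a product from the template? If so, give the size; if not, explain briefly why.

No product — the primers' 3' ends point away from each other.

Primer 1 (TGCTAACATCTACCTTTCCG) has reverse complement CGGAAAGGTAGATGTTAGCA, which matches the top strand at positions 44–63; primer 1 anneals to the top strand there with its 3' end pointing upstream toward position 44.
Primer 2 (AGCCCTGA) matches the top strand directly at positions 121–128; it anneals to the bottom strand with its 3' end pointing downstream toward position 128.
The 3' ends diverge (primer 1 extends toward position 1, primer 2 toward position 167), so the primers never converge on a shared product.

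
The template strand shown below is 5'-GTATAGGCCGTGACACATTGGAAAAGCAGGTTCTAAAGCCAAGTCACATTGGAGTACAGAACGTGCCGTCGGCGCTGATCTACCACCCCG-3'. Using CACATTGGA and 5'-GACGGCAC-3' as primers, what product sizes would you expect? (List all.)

The forward primer CACATTGGA matches the top strand at positions 14–22, 45–53.
The reverse primer's reverse complement is GTGCCGTC, matching at positions 63–70.
Each forward site pairs with the reverse site to give a product ending at position 70: sizes 57, 26 bp.

57 bp, 26 bp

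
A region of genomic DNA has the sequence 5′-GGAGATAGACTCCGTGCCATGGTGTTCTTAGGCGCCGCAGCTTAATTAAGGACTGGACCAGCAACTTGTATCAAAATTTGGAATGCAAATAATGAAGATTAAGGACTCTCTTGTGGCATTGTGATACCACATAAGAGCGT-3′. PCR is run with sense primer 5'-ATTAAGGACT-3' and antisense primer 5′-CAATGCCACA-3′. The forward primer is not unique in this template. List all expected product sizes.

77 bp, 24 bp

The forward primer ATTAAGGACT matches the top strand at positions 45–54, 98–107.
The reverse primer's reverse complement is TGTGGCATTG, matching at positions 112–121.
Each forward site pairs with the reverse site to give a product ending at position 121: sizes 77, 24 bp.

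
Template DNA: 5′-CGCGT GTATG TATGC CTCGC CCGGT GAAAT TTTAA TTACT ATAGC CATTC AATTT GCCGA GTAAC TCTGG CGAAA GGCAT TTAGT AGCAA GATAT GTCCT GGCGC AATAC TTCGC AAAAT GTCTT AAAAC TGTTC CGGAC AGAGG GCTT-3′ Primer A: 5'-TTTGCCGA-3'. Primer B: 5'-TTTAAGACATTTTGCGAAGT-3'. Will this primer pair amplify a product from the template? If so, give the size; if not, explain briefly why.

Primer A (TTTGCCGA) matches the top strand at positions 53–60; it acts as a forward primer.
Primer B's reverse complement is ACTTCGCAAAATGTCTTAAA, matching the top strand at positions 109–128; it acts as a reverse primer.
The 3' ends face each other across positions 53–128, giving a 76 bp product.

Yes — a 76 bp product.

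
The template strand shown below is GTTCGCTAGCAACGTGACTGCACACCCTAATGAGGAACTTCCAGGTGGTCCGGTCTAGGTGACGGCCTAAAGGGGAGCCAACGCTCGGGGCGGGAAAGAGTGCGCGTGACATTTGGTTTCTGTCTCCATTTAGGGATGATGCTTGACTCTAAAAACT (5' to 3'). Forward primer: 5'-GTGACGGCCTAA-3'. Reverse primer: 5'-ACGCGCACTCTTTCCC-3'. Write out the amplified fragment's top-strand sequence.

Forward primer GTGACGGCCTAA is found on the top strand at positions 59–70.
Reverse complement of the reverse primer: GGGAAAGAGTGCGCGT. This occurs on the top strand at positions 92–107.
The product is the template from position 59 through 107 (49 bp).

5'-GTGACGGCCTAAAGGGGAGCCAACGCTCGGGGCGGGAAAGAGTGCGCGT-3'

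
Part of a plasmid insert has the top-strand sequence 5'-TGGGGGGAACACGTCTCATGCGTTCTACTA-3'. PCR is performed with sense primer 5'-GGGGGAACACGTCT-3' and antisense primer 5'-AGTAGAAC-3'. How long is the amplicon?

27 bp

Scanning the template, GGGGGAACACGTCT occurs at positions 3–16; this primer anneals to the bottom strand there with its 3' end pointing downstream.
Taking the reverse complement of AGTAGAAC gives GTTCTACT, found at positions 22–29 on the template; the primer anneals here to the top strand with its 3' end pointing upstream.
Product length = (reverse-primer end) − (forward-primer start) + 1 = 29 − 3 + 1 = 27 bp.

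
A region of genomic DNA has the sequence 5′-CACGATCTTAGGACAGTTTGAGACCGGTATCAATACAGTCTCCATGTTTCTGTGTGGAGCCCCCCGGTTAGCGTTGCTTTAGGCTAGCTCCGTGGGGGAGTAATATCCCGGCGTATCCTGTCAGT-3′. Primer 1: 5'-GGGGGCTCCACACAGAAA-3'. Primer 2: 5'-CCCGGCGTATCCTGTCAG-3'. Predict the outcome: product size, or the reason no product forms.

No product — the primers' 3' ends point away from each other.

Primer 1 (GGGGGCTCCACACAGAAA) has reverse complement TTTCTGTGTGGAGCCCCC, which matches the top strand at positions 47–64; primer 1 anneals to the top strand there with its 3' end pointing upstream toward position 47.
Primer 2 (CCCGGCGTATCCTGTCAG) matches the top strand directly at positions 107–124; it anneals to the bottom strand with its 3' end pointing downstream toward position 124.
The 3' ends diverge (primer 1 extends toward position 1, primer 2 toward position 125), so the primers never converge on a shared product.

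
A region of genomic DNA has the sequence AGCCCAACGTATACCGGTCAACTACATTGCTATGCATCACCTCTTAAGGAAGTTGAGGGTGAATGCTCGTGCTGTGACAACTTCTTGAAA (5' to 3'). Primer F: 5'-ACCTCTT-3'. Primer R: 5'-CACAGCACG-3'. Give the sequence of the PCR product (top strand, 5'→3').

Scanning the template, ACCTCTT occurs at positions 39–45; this primer anneals to the bottom strand there with its 3' end pointing downstream.
Taking the reverse complement of CACAGCACG gives CGTGCTGTG, found at positions 68–76 on the template; the primer anneals here to the top strand with its 3' end pointing upstream.
The product is the template from position 39 through 76 (38 bp).

5'-ACCTCTTAAGGAAGTTGAGGGTGAATGCTCGTGCTGTG-3'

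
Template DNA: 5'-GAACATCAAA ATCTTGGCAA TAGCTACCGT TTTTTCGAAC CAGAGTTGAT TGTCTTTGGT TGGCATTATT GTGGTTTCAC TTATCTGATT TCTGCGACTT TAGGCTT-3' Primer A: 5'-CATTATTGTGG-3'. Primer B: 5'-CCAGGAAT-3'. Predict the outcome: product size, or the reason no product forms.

No product — primer B has no binding site in the template.

Primer B (CCAGGAAT) does not match the top strand, and its reverse complement ATTCCTGG does not match either.
With no annealing site for primer B, no amplification occurs.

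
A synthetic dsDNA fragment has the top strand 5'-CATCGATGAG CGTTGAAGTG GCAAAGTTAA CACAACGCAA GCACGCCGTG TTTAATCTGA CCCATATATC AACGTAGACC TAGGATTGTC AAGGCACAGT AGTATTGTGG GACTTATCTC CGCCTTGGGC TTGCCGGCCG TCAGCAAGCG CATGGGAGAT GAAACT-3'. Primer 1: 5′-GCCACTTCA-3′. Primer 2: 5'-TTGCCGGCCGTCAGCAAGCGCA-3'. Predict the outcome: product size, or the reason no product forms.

No product — the primers' 3' ends point away from each other.

Primer 1 (GCCACTTCA) has reverse complement TGAAGTGGC, which matches the top strand at positions 14–22; primer 1 anneals to the top strand there with its 3' end pointing upstream toward position 14.
Primer 2 (TTGCCGGCCGTCAGCAAGCGCA) matches the top strand directly at positions 131–152; it anneals to the bottom strand with its 3' end pointing downstream toward position 152.
The 3' ends diverge (primer 1 extends toward position 1, primer 2 toward position 166), so the primers never converge on a shared product.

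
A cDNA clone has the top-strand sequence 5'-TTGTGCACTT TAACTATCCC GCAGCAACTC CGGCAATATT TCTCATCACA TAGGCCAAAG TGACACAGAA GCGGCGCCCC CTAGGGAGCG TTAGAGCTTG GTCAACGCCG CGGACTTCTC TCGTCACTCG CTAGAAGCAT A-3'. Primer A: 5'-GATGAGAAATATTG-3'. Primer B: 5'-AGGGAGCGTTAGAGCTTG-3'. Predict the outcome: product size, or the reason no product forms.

Primer A (GATGAGAAATATTG) has reverse complement CAATATTTCTCATC, which matches the top strand at positions 34–47; primer A anneals to the top strand there with its 3' end pointing upstream toward position 34.
Primer B (AGGGAGCGTTAGAGCTTG) matches the top strand directly at positions 83–100; it anneals to the bottom strand with its 3' end pointing downstream toward position 100.
The 3' ends diverge (primer A extends toward position 1, primer B toward position 141), so the primers never converge on a shared product.

No product — the primers' 3' ends point away from each other.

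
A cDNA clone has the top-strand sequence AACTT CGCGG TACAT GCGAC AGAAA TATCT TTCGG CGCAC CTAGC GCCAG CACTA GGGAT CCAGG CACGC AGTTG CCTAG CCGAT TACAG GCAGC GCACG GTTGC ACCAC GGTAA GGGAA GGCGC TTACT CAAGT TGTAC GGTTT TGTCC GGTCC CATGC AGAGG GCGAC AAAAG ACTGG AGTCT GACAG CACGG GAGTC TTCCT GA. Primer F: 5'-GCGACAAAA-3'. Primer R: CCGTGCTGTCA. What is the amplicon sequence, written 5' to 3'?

The forward primer matches the template at positions 166–174.
Reverse complement of the reverse primer: TGACAGCACGG. This occurs on the top strand at positions 185–195.
The product is the template from position 166 through 195 (30 bp).

5'-GCGACAAAAGACTGGAGTCTGACAGCACGG-3'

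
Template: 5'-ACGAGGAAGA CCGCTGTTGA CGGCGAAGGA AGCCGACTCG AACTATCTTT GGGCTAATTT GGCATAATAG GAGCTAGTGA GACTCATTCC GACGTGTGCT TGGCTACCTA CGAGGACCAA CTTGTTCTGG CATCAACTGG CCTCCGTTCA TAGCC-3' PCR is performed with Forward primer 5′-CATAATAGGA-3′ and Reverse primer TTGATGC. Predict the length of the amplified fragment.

74 bp

Forward primer CATAATAGGA is found on the top strand at positions 63–72.
Reverse complement of the reverse primer: GCATCAA. This occurs on the top strand at positions 130–136.
Product length = (reverse-primer end) − (forward-primer start) + 1 = 136 − 63 + 1 = 74 bp.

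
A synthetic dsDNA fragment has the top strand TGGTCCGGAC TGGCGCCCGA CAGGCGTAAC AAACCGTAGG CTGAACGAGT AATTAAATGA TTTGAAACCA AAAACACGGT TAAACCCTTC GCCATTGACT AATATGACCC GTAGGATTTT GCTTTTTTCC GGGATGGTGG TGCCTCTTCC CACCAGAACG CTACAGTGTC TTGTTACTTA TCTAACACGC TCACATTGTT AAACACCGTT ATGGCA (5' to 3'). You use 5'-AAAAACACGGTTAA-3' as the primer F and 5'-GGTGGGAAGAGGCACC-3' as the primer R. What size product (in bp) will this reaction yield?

Forward primer AAAAACACGGTTAA is found on the top strand at positions 70–83.
Taking the reverse complement of GGTGGGAAGAGGCACC gives GGTGCCTCTTCCCACC, found at positions 139–154 on the template; the primer anneals here to the top strand with its 3' end pointing upstream.
Product length = (reverse-primer end) − (forward-primer start) + 1 = 154 − 70 + 1 = 85 bp.

85 bp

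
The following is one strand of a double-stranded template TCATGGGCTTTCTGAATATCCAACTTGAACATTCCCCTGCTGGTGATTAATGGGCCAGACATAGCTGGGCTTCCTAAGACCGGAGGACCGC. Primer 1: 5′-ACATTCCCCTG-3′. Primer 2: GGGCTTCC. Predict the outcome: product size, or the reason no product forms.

Primer 1 (ACATTCCCCTG) matches the top strand at positions 29–39 (3' end points downstream).
Primer 2 (GGGCTTCC) also matches the top strand directly, at positions 67–74 — its reverse complement GGAAGCCC is not present.
Both primers anneal to the bottom strand with 3' ends pointing the same way, so neither can prime synthesis back toward the other.

No product — both primers anneal to the same strand and extend in the same direction.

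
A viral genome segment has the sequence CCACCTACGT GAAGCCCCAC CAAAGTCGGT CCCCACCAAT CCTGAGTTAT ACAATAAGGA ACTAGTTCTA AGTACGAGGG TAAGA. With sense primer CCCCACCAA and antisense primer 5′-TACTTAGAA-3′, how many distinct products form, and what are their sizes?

Two products: 60 bp, 44 bp

The forward primer CCCCACCAA matches the top strand at positions 15–23, 31–39.
The reverse primer's reverse complement is TTCTAAGTA, matching at positions 66–74.
Each forward site pairs with the reverse site to give a product ending at position 74: sizes 60, 44 bp.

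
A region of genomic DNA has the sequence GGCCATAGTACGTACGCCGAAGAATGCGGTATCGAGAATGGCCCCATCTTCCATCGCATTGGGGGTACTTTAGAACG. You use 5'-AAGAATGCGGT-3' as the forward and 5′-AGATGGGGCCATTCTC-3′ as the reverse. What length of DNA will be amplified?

Forward primer AAGAATGCGGT is found on the top strand at positions 20–30.
Reverse complement of the reverse primer: GAGAATGGCCCCATCT. This occurs on the top strand at positions 34–49.
The product runs from position 20 to position 49, so its length is 49 − 20 + 1 = 30 bp.

30 bp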